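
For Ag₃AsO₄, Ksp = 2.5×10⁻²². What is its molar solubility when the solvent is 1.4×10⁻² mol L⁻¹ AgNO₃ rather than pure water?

9.1×10⁻¹⁷ M

Ag₃AsO₄(s) ⇌ 3 Ag⁺(aq) + AsO₄³⁻(aq)
Let s be the solubility of Ag₃AsO₄ here. The common ion gives [Ag⁺] ≈ 1.4×10⁻² mol L⁻¹, and [AsO₄³⁻] = s.
Ksp = [Ag⁺]^3[AsO₄³⁻] = (1.4×10⁻²)^3s
s = 2.5×10⁻²² / (1.4×10⁻²)^3 = 9.1×10⁻¹⁷
s = 9.1×10⁻¹⁷ mol L⁻¹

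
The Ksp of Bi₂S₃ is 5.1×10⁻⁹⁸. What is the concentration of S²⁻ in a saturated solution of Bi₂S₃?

Bi₂S₃(s) ⇌ 2 Bi³⁺(aq) + 3 S²⁻(aq)
Call the molar solubility s, so that [Bi³⁺] = 2s and [S²⁻] = 3s.
Ksp = [Bi³⁺]^2[S²⁻]^3 = (2s)^2 · (3s)^3 = 108s^5 = 5.1×10⁻⁹⁸
s = 1.4×10⁻²⁰ M
[S²⁻] = 3s = 4.1×10⁻²⁰ M

4.1×10⁻²⁰ M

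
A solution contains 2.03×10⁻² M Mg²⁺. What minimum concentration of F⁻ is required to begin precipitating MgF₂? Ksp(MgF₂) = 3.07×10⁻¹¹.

3.89×10⁻⁵ M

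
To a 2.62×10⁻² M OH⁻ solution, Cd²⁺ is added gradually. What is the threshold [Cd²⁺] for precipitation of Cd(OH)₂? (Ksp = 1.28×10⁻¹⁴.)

Each salt precipitates once Q = Ksp for that salt.
Cd(OH)₂(s) ⇌ Cd²⁺(aq) + 2 OH⁻(aq)
Ksp = [Cd²⁺][OH⁻]^2 = [Cd²⁺](2.62×10⁻²)^2
[Cd²⁺] = 1.28×10⁻¹⁴ / (2.62×10⁻²)^2 = 1.86×10⁻¹¹
[Cd²⁺] = 1.86×10⁻¹¹ M

1.86×10⁻¹¹ M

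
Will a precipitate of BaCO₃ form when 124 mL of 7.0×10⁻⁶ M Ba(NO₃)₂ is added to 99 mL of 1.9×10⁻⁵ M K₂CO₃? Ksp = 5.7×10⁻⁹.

No

After mixing, V = 124 mL + 99 mL = 223 mL.
[Ba²⁺] = (7.0×10⁻⁶)(124)/223 = 3.9×10⁻⁶ M
[CO₃²⁻] = (1.9×10⁻⁵)(99)/223 = 8.4×10⁻⁶ M
Q = [Ba²⁺][CO₃²⁻] = 3.3×10⁻¹¹
Q = 3.3×10⁻¹¹ < Ksp = 5.7×10⁻⁹, so the solution is unsaturated and no precipitate forms.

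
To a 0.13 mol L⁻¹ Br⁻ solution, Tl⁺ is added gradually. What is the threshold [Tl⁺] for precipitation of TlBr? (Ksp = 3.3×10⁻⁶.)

2.5×10⁻⁵ M

Each salt precipitates once Q = Ksp for that salt.
TlBr(s) ⇌ Tl⁺(aq) + Br⁻(aq)
Ksp = [Tl⁺][Br⁻] = [Tl⁺](0.13)
[Tl⁺] = 3.3×10⁻⁶ / (0.13) = 2.5×10⁻⁵
[Tl⁺] = 2.5×10⁻⁵ mol L⁻¹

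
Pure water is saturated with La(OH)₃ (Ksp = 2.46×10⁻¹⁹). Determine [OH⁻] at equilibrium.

2.93×10⁻⁵ M

La(OH)₃(s) ⇌ La³⁺(aq) + 3 OH⁻(aq)
Let s be the molar solubility. Then [La³⁺] = s and [OH⁻] = 3s.
Ksp = [La³⁺][OH⁻]^3 = s · (3s)^3 = 27s^4 = 2.46×10⁻¹⁹
s = 9.77×10⁻⁶ mol L⁻¹
[OH⁻] = 3s = 2.93×10⁻⁵ mol L⁻¹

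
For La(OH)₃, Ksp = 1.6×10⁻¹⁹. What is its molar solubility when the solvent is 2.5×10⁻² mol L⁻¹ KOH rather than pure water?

La(OH)₃(s) ⇌ La³⁺(aq) + 3 OH⁻(aq)
The solution already contains OH⁻ at 2.5×10⁻² mol L⁻¹. Let s be the molar solubility of La(OH)₃.
[OH⁻] ≈ 2.5×10⁻² mol L⁻¹ (common ion dominates); [La³⁺] = s.
Ksp = [La³⁺][OH⁻]^3 = s(2.5×10⁻²)^3
s = 1.6×10⁻¹⁹ / (2.5×10⁻²)^3 = 1.0×10⁻¹⁴
s = 1.0×10⁻¹⁴ mol L⁻¹

1.0×10⁻¹⁴ M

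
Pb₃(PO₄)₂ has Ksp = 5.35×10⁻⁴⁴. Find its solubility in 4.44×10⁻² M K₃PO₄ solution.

1.00×10⁻¹⁴ M

Pb₃(PO₄)₂(s) ⇌ 3 Pb²⁺(aq) + 2 PO₄³⁻(aq)
With PO₄³⁻ already at 4.44×10⁻² M and s small, take [PO₄³⁻] ≈ 4.44×10⁻² M and [Pb²⁺] = 3s.
Ksp = [Pb²⁺]^3[PO₄³⁻]^2 = (3s)^3(4.44×10⁻²)^2
(3s)^3 = 5.35×10⁻⁴⁴ / (4.44×10⁻²)^2 = 2.71×10⁻⁴¹
s = 1.00×10⁻¹⁴ M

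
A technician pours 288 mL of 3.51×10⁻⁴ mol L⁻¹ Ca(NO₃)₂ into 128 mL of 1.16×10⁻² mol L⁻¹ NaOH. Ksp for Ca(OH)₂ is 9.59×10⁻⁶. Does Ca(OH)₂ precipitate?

Total volume after mixing = 288 + 128 = 416 mL.
[Ca²⁺] = (3.51×10⁻⁴)(288)/416 = 2.43×10⁻⁴ mol L⁻¹
[OH⁻] = (1.16×10⁻²)(128)/416 = 3.57×10⁻³ mol L⁻¹
Q = [Ca²⁺][OH⁻]^2 = 3.10×10⁻⁹
Q < Ksp (3.10×10⁻⁹ vs 9.59×10⁻⁶); the solution remains unsaturated and no precipitate forms.

No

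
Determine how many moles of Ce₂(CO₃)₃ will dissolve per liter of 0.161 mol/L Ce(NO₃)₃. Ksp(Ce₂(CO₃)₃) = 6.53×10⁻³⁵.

4.54×10⁻¹² M

Ce₂(CO₃)₃(s) ⇌ 2 Ce³⁺(aq) + 3 CO₃²⁻(aq)
With Ce³⁺ already at 0.161 mol/L and s small, take [Ce³⁺] ≈ 0.161 mol/L and [CO₃²⁻] = 3s.
Ksp = [Ce³⁺]^2[CO₃²⁻]^3 = (0.161)^2(3s)^3
(3s)^3 = 6.53×10⁻³⁵ / (0.161)^2 = 2.52×10⁻³³
s = 4.54×10⁻¹² mol/L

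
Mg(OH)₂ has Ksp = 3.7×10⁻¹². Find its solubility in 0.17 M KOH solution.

1.3×10⁻¹⁰ M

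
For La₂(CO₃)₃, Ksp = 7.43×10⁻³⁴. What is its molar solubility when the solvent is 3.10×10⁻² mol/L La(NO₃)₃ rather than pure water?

La₂(CO₃)₃(s) ⇌ 2 La³⁺(aq) + 3 CO₃²⁻(aq)
Let s be the solubility of La₂(CO₃)₃ here. The common ion gives [La³⁺] ≈ 3.10×10⁻² mol/L, and [CO₃²⁻] = 3s.
Ksp = [La³⁺]^2[CO₃²⁻]^3 = (3.10×10⁻²)^2(3s)^3
(3s)^3 = 7.43×10⁻³⁴ / (3.10×10⁻²)^2 = 7.73×10⁻³¹
s = 3.06×10⁻¹¹ mol/L

3.06×10⁻¹¹ M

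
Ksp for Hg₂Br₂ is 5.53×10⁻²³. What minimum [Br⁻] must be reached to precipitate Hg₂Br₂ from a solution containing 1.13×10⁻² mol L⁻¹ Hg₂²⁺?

7.00×10⁻¹¹ M

A salt starts to precipitate once the ion product Q reaches its Ksp.
Hg₂Br₂(s) ⇌ Hg₂²⁺(aq) + 2 Br⁻(aq)
Ksp = [Hg₂²⁺][Br⁻]^2 = [Br⁻]^2(1.13×10⁻²)
[Br⁻]^2 = 5.53×10⁻²³ / (1.13×10⁻²) = 4.89×10⁻²¹
[Br⁻] = 7.00×10⁻¹¹ mol L⁻¹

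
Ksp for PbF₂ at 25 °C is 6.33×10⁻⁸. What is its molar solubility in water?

PbF₂(s) ⇌ Pb²⁺(aq) + 2 F⁻(aq)
Call the molar solubility s, so that [Pb²⁺] = s and [F⁻] = 2s.
Ksp = [Pb²⁺][F⁻]^2 = s · (2s)^2 = 4s^3
4s^3 = 6.33×10⁻⁸  ⇒  s^3 = 1.58×10⁻⁸
s = (1.58×10⁻⁸)^(1/3) = 2.51×10⁻³ mol L⁻¹

2.51×10⁻³ M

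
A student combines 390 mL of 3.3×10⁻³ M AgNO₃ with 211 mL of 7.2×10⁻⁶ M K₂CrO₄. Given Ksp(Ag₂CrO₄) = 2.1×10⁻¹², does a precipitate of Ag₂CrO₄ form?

Total volume after mixing = 390 + 211 = 601 mL.
[Ag⁺] = (3.3×10⁻³)(390)/601 = 2.1×10⁻³ M
[CrO₄²⁻] = (7.2×10⁻⁶)(211)/601 = 2.5×10⁻⁶ M
Q = [Ag⁺]^2[CrO₄²⁻] = 1.2×10⁻¹¹
Q = 1.2×10⁻¹¹ > Ksp = 2.1×10⁻¹², so the solution is supersaturated and Ag₂CrO₄ precipitates.

Yes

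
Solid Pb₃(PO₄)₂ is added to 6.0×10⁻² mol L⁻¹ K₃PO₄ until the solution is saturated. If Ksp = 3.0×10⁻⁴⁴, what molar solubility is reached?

6.8×10⁻¹⁵ M

Pb₃(PO₄)₂(s) ⇌ 3 Pb²⁺(aq) + 2 PO₄³⁻(aq)
The solution already contains PO₄³⁻ at 6.0×10⁻² mol L⁻¹. Let s be the molar solubility of Pb₃(PO₄)₂.
[PO₄³⁻] ≈ 6.0×10⁻² mol L⁻¹ (common ion dominates); [Pb²⁺] = 3s.
Ksp = [Pb²⁺]^3[PO₄³⁻]^2 = (3s)^3(6.0×10⁻²)^2
(3s)^3 = 3.0×10⁻⁴⁴ / (6.0×10⁻²)^2 = 8.3×10⁻⁴²
s = 6.8×10⁻¹⁵ mol L⁻¹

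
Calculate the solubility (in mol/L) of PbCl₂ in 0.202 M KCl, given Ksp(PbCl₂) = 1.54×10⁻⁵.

3.77×10⁻⁴ M

PbCl₂(s) ⇌ Pb²⁺(aq) + 2 Cl⁻(aq)
Let s be the solubility of PbCl₂ here. The common ion gives [Cl⁻] ≈ 0.202 M, and [Pb²⁺] = s.
Ksp = [Pb²⁺][Cl⁻]^2 = s(0.202)^2
s = 1.54×10⁻⁵ / (0.202)^2 = 3.77×10⁻⁴
s = 3.77×10⁻⁴ M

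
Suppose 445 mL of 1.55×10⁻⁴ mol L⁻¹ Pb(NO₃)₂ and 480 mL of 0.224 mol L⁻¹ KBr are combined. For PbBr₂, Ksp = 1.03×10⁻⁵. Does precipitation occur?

No

Total volume after mixing = 445 + 480 = 925 mL.
[Pb²⁺] = (1.55×10⁻⁴)(445)/925 = 7.46×10⁻⁵ mol L⁻¹
[Br⁻] = (0.224)(480)/925 = 0.116 mol L⁻¹
Q = [Pb²⁺][Br⁻]^2 = 1.01×10⁻⁶
Q = 1.01×10⁻⁶ < Ksp = 1.03×10⁻⁵, so the solution is unsaturated and no precipitate forms.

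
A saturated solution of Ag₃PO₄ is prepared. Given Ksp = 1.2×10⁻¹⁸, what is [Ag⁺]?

Ag₃PO₄(s) ⇌ 3 Ag⁺(aq) + PO₄³⁻(aq)
If s mol/L of Ag₃PO₄ dissolves, [Ag⁺] = 3s and [PO₄³⁻] = s.
Ksp = [Ag⁺]^3[PO₄³⁻] = (3s)^3 · s = 27s^4 = 1.2×10⁻¹⁸
s = 1.5×10⁻⁵ mol/L
[Ag⁺] = 3s = 4.4×10⁻⁵ mol/L

4.4×10⁻⁵ M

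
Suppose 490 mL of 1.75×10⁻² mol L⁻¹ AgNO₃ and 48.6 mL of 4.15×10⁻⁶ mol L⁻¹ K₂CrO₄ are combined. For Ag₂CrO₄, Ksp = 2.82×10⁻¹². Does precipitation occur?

Yes

The combined volume is 538.6 mL.
[Ag⁺] = (1.75×10⁻²)(490)/538.6 = 1.59×10⁻² mol L⁻¹
[CrO₄²⁻] = (4.15×10⁻⁶)(48.6)/538.6 = 3.74×10⁻⁷ mol L⁻¹
Q = [Ag⁺]^2[CrO₄²⁻] = 9.49×10⁻¹¹
Q = 9.49×10⁻¹¹ > Ksp = 2.82×10⁻¹², so the solution is supersaturated and Ag₂CrO₄ precipitates.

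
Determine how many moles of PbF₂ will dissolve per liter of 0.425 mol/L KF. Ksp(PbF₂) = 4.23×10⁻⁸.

2.34×10⁻⁷ M

PbF₂(s) ⇌ Pb²⁺(aq) + 2 F⁻(aq)
With F⁻ already at 0.425 mol/L and s small, take [F⁻] ≈ 0.425 mol/L and [Pb²⁺] = s.
Ksp = [Pb²⁺][F⁻]^2 = s(0.425)^2
s = 4.23×10⁻⁸ / (0.425)^2 = 2.34×10⁻⁷
s = 2.34×10⁻⁷ mol/L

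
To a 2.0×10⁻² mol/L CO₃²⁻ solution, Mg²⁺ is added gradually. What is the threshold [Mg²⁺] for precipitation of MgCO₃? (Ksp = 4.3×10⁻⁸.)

2.2×10⁻⁶ M

Each salt precipitates once Q = Ksp for that salt.
MgCO₃(s) ⇌ Mg²⁺(aq) + CO₃²⁻(aq)
Ksp = [Mg²⁺][CO₃²⁻] = [Mg²⁺](2.0×10⁻²)
[Mg²⁺] = 4.3×10⁻⁸ / (2.0×10⁻²) = 2.2×10⁻⁶
[Mg²⁺] = 2.2×10⁻⁶ mol/L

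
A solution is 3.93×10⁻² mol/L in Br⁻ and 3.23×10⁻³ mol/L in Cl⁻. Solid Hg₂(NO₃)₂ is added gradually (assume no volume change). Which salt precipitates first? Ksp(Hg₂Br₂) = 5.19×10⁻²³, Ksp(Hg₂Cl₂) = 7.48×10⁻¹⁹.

The threshold for precipitation is Q = Ksp.
For Hg₂Br₂: [Hg₂²⁺] = (Ksp/[Br⁻]^2) = 3.36×10⁻²⁰ mol/L
For Hg₂Cl₂: [Hg₂²⁺] = (Ksp/[Cl⁻]^2) = 7.17×10⁻¹⁴ mol/L
Hg₂Br₂ requires the lower [Hg₂²⁺], so it precipitates first.

Hg₂Br₂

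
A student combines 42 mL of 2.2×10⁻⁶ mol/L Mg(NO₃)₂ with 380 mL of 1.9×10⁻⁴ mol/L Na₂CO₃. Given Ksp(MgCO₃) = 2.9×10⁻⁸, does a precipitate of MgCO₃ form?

Total volume after mixing = 42 + 380 = 422 mL.
[Mg²⁺] = (2.2×10⁻⁶)(42)/422 = 2.2×10⁻⁷ mol/L
[CO₃²⁻] = (1.9×10⁻⁴)(380)/422 = 1.7×10⁻⁴ mol/L
Q = [Mg²⁺][CO₃²⁻] = 3.7×10⁻¹¹
Since Q (3.7×10⁻¹¹) is less than Ksp (2.9×10⁻⁸), no MgCO₃ precipitates.

No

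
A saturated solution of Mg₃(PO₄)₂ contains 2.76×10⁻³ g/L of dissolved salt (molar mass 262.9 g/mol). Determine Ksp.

Molar solubility s = (2.76×10⁻³ g/L) / (262.9 g/mol) = 1.0498×10⁻⁵ mol/L
Mg₃(PO₄)₂(s) ⇌ 3 Mg²⁺(aq) + 2 PO₄³⁻(aq)
Call the molar solubility s, so that [Mg²⁺] = 3s and [PO₄³⁻] = 2s.
Ksp = [Mg²⁺]^3[PO₄³⁻]^2 = (3s)^3 · (2s)^2 = 108s^5
Ksp = 108 × (1.0498×10⁻⁵)^5 = 1.38×10⁻²³

Ksp = 1.38×10⁻²³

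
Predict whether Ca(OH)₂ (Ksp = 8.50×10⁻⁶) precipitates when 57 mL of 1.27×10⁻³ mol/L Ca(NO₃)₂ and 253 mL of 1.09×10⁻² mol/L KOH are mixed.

No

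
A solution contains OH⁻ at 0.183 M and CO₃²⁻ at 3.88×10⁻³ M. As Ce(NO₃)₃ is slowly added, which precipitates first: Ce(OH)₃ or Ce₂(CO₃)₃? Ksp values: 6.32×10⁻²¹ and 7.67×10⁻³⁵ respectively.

Ce(OH)₃

A salt starts to precipitate once the ion product Q reaches its Ksp.
For Ce(OH)₃: [Ce³⁺] = (Ksp/[OH⁻]^3) = 1.03×10⁻¹⁸ M
For Ce₂(CO₃)₃: [Ce³⁺] = (Ksp/[CO₃²⁻]^3)^(1/2) = 3.62×10⁻¹⁴ M
Ce(OH)₃ requires the lower [Ce³⁺], so it precipitates first.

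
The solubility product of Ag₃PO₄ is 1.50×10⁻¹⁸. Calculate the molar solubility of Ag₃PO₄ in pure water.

1.54×10⁻⁵ M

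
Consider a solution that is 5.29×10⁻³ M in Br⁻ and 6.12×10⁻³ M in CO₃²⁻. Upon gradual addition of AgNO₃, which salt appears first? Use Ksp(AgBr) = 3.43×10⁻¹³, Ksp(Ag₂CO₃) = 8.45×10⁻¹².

The threshold for precipitation is Q = Ksp.
For AgBr: [Ag⁺] = (Ksp/[Br⁻]) = 6.48×10⁻¹¹ M
For Ag₂CO₃: [Ag⁺] = (Ksp/[CO₃²⁻])^(1/2) = 3.72×10⁻⁵ M
Since AgBr needs less Ag⁺ to reach saturation, it precipitates first.

AgBr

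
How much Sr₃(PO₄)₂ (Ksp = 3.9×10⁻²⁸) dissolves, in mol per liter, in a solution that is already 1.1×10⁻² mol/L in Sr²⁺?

8.6×10⁻¹² M

Sr₃(PO₄)₂(s) ⇌ 3 Sr²⁺(aq) + 2 PO₄³⁻(aq)
Sr²⁺ is already present at 1.1×10⁻² mol/L. If s mol/L of Sr₃(PO₄)₂ dissolves, [PO₄³⁻] = 2s while [Sr²⁺] ≈ 1.1×10⁻² mol/L.
Ksp = [Sr²⁺]^3[PO₄³⁻]^2 = (1.1×10⁻²)^3(2s)^2
(2s)^2 = 3.9×10⁻²⁸ / (1.1×10⁻²)^3 = 2.9×10⁻²²
s = 8.6×10⁻¹² mol/L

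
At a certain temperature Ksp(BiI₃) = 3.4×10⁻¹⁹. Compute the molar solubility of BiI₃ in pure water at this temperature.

BiI₃(s) ⇌ Bi³⁺(aq) + 3 I⁻(aq)
Call the molar solubility s, so that [Bi³⁺] = s and [I⁻] = 3s.
Ksp = [Bi³⁺][I⁻]^3 = s · (3s)^3 = 27s^4
27s^4 = 3.4×10⁻¹⁹  ⇒  s^4 = 1.3×10⁻²⁰
s = (1.3×10⁻²⁰)^(1/4) = 1.1×10⁻⁵ mol L⁻¹

1.1×10⁻⁵ M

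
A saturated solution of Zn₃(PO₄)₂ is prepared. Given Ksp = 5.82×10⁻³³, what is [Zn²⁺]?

Zn₃(PO₄)₂(s) ⇌ 3 Zn²⁺(aq) + 2 PO₄³⁻(aq)
Let s be the molar solubility. Then [Zn²⁺] = 3s and [PO₄³⁻] = 2s.
Ksp = [Zn²⁺]^3[PO₄³⁻]^2 = (3s)^3 · (2s)^2 = 108s^5 = 5.82×10⁻³³
s = 1.40×10⁻⁷ mol L⁻¹
[Zn²⁺] = 3s = 4.20×10⁻⁷ mol L⁻¹

4.20×10⁻⁷ M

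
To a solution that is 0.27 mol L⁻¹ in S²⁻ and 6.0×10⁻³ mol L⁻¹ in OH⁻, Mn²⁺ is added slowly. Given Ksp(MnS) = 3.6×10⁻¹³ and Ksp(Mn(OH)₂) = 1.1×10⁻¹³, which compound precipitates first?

MnS

The threshold for precipitation is Q = Ksp.
For MnS: [Mn²⁺] = (Ksp/[S²⁻]) = 1.3×10⁻¹² mol L⁻¹
For Mn(OH)₂: [Mn²⁺] = (Ksp/[OH⁻]^2) = 3.1×10⁻⁹ mol L⁻¹
The smaller threshold [Mn²⁺] is reached first, so MnS precipitates first.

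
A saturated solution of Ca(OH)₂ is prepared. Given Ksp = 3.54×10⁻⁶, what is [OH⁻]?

1.92×10⁻² M

Ca(OH)₂(s) ⇌ Ca²⁺(aq) + 2 OH⁻(aq)
With molar solubility s: [Ca²⁺] = s, [OH⁻] = 2s.
Ksp = [Ca²⁺][OH⁻]^2 = s · (2s)^2 = 4s^3 = 3.54×10⁻⁶
s = 9.60×10⁻³ mol/L
[OH⁻] = 2s = 1.92×10⁻² mol/L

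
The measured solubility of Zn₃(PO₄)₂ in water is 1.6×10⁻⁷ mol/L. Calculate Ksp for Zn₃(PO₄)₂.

Ksp = 1.1×10⁻³²

Zn₃(PO₄)₂(s) ⇌ 3 Zn²⁺(aq) + 2 PO₄³⁻(aq)
If s mol/L of Zn₃(PO₄)₂ dissolves, [Zn²⁺] = 3s and [PO₄³⁻] = 2s.
Ksp = [Zn²⁺]^3[PO₄³⁻]^2 = (3s)^3 · (2s)^2 = 108s^5
Ksp = 108 × (1.6×10⁻⁷)^5 = 1.1×10⁻³²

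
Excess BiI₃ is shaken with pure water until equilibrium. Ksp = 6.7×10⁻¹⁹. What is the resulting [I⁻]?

3.8×10⁻⁵ M

BiI₃(s) ⇌ Bi³⁺(aq) + 3 I⁻(aq)
If s mol/L of BiI₃ dissolves, [Bi³⁺] = s and [I⁻] = 3s.
Ksp = [Bi³⁺][I⁻]^3 = s · (3s)^3 = 27s^4 = 6.7×10⁻¹⁹
s = 1.3×10⁻⁵ mol L⁻¹
[I⁻] = 3s = 3.8×10⁻⁵ mol L⁻¹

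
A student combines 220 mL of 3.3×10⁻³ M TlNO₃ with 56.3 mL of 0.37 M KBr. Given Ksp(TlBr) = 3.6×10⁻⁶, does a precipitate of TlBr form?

Yes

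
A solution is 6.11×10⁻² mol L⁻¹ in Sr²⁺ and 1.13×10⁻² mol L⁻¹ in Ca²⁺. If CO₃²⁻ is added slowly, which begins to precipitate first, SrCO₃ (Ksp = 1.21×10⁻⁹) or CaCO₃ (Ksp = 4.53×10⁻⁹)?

SrCO₃

Precipitation of each salt begins when its ion product equals Ksp.
For SrCO₃: [CO₃²⁻] = (Ksp/[Sr²⁺]) = 1.98×10⁻⁸ mol L⁻¹
For CaCO₃: [CO₃²⁻] = (Ksp/[Ca²⁺]) = 4.01×10⁻⁷ mol L⁻¹
The smaller threshold [CO₃²⁻] is reached first, so SrCO₃ precipitates first.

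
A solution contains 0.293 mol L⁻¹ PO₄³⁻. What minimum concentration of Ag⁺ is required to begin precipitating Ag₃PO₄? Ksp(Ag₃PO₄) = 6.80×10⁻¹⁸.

2.85×10⁻⁶ M

Each salt precipitates once Q = Ksp for that salt.
Ag₃PO₄(s) ⇌ 3 Ag⁺(aq) + PO₄³⁻(aq)
Ksp = [Ag⁺]^3[PO₄³⁻] = [Ag⁺]^3(0.293)
[Ag⁺]^3 = 6.80×10⁻¹⁸ / (0.293) = 2.32×10⁻¹⁷
[Ag⁺] = 2.85×10⁻⁶ mol L⁻¹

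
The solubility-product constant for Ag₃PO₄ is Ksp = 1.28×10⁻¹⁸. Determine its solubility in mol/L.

1.48×10⁻⁵ M

Ag₃PO₄(s) ⇌ 3 Ag⁺(aq) + PO₄³⁻(aq)
For each mole of Ag₃PO₄ that dissolves per liter, [Ag⁺] = 3s and [PO₄³⁻] = s; let s denote this solubility.
Ksp = [Ag⁺]^3[PO₄³⁻] = (3s)^3 · s = 27s^4
27s^4 = 1.28×10⁻¹⁸  ⇒  s^4 = 4.74×10⁻²⁰
s = 1.48×10⁻⁵ mol/L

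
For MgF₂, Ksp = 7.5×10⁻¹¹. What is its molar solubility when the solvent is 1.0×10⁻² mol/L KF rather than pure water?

MgF₂(s) ⇌ Mg²⁺(aq) + 2 F⁻(aq)
Let s be the solubility of MgF₂ here. The common ion gives [F⁻] ≈ 1.0×10⁻² mol/L, and [Mg²⁺] = s.
Ksp = [Mg²⁺][F⁻]^2 = s(1.0×10⁻²)^2
s = 7.5×10⁻¹¹ / (1.0×10⁻²)^2 = 7.5×10⁻⁷
s = 7.5×10⁻⁷ mol/L

7.5×10⁻⁷ M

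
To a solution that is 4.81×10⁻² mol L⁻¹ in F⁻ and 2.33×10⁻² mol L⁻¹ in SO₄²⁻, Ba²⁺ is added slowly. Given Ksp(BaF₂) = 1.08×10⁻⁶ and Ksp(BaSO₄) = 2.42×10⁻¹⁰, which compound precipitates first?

BaSO₄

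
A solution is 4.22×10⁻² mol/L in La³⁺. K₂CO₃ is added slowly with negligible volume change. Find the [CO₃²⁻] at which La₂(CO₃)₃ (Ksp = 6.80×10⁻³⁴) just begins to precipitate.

Each salt precipitates once Q = Ksp for that salt.
La₂(CO₃)₃(s) ⇌ 2 La³⁺(aq) + 3 CO₃²⁻(aq)
Ksp = [La³⁺]^2[CO₃²⁻]^3 = [CO₃²⁻]^3(4.22×10⁻²)^2
[CO₃²⁻]^3 = 6.80×10⁻³⁴ / (4.22×10⁻²)^2 = 3.82×10⁻³¹
[CO₃²⁻] = 7.25×10⁻¹¹ mol/L

7.25×10⁻¹¹ M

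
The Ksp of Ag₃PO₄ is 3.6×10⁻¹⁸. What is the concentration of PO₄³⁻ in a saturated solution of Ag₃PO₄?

Ag₃PO₄(s) ⇌ 3 Ag⁺(aq) + PO₄³⁻(aq)
For each mole of Ag₃PO₄ that dissolves per liter, [Ag⁺] = 3s and [PO₄³⁻] = s; let s denote this solubility.
Ksp = [Ag⁺]^3[PO₄³⁻] = (3s)^3 · s = 27s^4 = 3.6×10⁻¹⁸
s = 1.9×10⁻⁵ M
[PO₄³⁻] = s = 1.9×10⁻⁵ M

1.9×10⁻⁵ M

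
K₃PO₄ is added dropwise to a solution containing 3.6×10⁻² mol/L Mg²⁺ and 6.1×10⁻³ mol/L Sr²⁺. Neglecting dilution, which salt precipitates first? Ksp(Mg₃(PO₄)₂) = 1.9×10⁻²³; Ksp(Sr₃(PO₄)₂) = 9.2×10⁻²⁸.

Precipitation begins when Q = Ksp.
For Mg₃(PO₄)₂: [PO₄³⁻] = (Ksp/[Mg²⁺]^3)^(1/2) = 6.4×10⁻¹⁰ mol/L
For Sr₃(PO₄)₂: [PO₄³⁻] = (Ksp/[Sr²⁺]^3)^(1/2) = 6.4×10⁻¹¹ mol/L
The smaller threshold [PO₄³⁻] is reached first, so Sr₃(PO₄)₂ precipitates first.

Sr₃(PO₄)₂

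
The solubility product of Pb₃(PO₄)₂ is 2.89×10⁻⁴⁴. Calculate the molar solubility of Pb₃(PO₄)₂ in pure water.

Pb₃(PO₄)₂(s) ⇌ 3 Pb²⁺(aq) + 2 PO₄³⁻(aq)
If s mol/L of Pb₃(PO₄)₂ dissolves, [Pb²⁺] = 3s and [PO₄³⁻] = 2s.
Ksp = [Pb²⁺]^3[PO₄³⁻]^2 = (3s)^3 · (2s)^2 = 108s^5
108s^5 = 2.89×10⁻⁴⁴  ⇒  s^5 = 2.68×10⁻⁴⁶
s = (2.68×10⁻⁴⁶)^(1/5) = 7.68×10⁻¹⁰ M

7.68×10⁻¹⁰ M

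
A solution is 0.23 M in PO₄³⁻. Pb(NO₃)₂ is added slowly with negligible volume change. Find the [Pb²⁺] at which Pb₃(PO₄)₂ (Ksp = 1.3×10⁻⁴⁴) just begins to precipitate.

Precipitation of each salt begins when its ion product equals Ksp.
Pb₃(PO₄)₂(s) ⇌ 3 Pb²⁺(aq) + 2 PO₄³⁻(aq)
Ksp = [Pb²⁺]^3[PO₄³⁻]^2 = [Pb²⁺]^3(0.23)^2
[Pb²⁺]^3 = 1.3×10⁻⁴⁴ / (0.23)^2 = 2.5×10⁻⁴³
[Pb²⁺] = 6.3×10⁻¹⁵ M

6.3×10⁻¹⁵ M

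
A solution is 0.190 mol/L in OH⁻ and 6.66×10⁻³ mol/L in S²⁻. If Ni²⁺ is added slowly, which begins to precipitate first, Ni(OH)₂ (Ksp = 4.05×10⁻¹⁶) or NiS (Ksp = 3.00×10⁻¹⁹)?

The threshold for precipitation is Q = Ksp.
For Ni(OH)₂: [Ni²⁺] = (Ksp/[OH⁻]^2) = 1.12×10⁻¹⁴ mol/L
For NiS: [Ni²⁺] = (Ksp/[S²⁻]) = 4.50×10⁻¹⁷ mol/L
NiS requires the lower [Ni²⁺], so it precipitates first.

NiS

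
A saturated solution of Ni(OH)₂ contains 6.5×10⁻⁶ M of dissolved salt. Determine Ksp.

Ni(OH)₂(s) ⇌ Ni²⁺(aq) + 2 OH⁻(aq)
For each mole of Ni(OH)₂ that dissolves per liter, [Ni²⁺] = s and [OH⁻] = 2s; let s denote this solubility.
Ksp = [Ni²⁺][OH⁻]^2 = s · (2s)^2 = 4s^3
Ksp = 4 × (6.5×10⁻⁶)^3 = 1.1×10⁻¹⁵

Ksp = 1.1×10⁻¹⁵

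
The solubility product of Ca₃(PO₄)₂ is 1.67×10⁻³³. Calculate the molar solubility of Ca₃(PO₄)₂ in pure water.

1.09×10⁻⁷ M

Ca₃(PO₄)₂(s) ⇌ 3 Ca²⁺(aq) + 2 PO₄³⁻(aq)
If s mol/L of Ca₃(PO₄)₂ dissolves, [Ca²⁺] = 3s and [PO₄³⁻] = 2s.
Ksp = [Ca²⁺]^3[PO₄³⁻]^2 = (3s)^3 · (2s)^2 = 108s^5
108s^5 = 1.67×10⁻³³  ⇒  s^5 = 1.55×10⁻³⁵
s = (1.55×10⁻³⁵)^(1/5) = 1.09×10⁻⁷ mol/L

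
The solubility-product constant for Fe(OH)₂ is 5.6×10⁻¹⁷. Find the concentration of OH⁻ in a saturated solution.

4.8×10⁻⁶ M

Fe(OH)₂(s) ⇌ Fe²⁺(aq) + 2 OH⁻(aq)
With molar solubility s: [Fe²⁺] = s, [OH⁻] = 2s.
Ksp = [Fe²⁺][OH⁻]^2 = s · (2s)^2 = 4s^3 = 5.6×10⁻¹⁷
s = 2.4×10⁻⁶ mol/L
[OH⁻] = 2s = 4.8×10⁻⁶ mol/L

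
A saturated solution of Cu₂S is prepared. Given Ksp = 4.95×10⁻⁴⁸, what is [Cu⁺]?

Cu₂S(s) ⇌ 2 Cu⁺(aq) + S²⁻(aq)
For each mole of Cu₂S that dissolves per liter, [Cu⁺] = 2s and [S²⁻] = s; let s denote this solubility.
Ksp = [Cu⁺]^2[S²⁻] = (2s)^2 · s = 4s^3 = 4.95×10⁻⁴⁸
s = 1.07×10⁻¹⁶ M
[Cu⁺] = 2s = 2.15×10⁻¹⁶ M

2.15×10⁻¹⁶ M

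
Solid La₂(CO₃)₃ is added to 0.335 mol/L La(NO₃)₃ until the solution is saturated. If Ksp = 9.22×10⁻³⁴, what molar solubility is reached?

La₂(CO₃)₃(s) ⇌ 2 La³⁺(aq) + 3 CO₃²⁻(aq)
With La³⁺ already at 0.335 mol/L and s small, take [La³⁺] ≈ 0.335 mol/L and [CO₃²⁻] = 3s.
Ksp = [La³⁺]^2[CO₃²⁻]^3 = (0.335)^2(3s)^3
(3s)^3 = 9.22×10⁻³⁴ / (0.335)^2 = 8.22×10⁻³³
s = 6.73×10⁻¹² mol/L

6.73×10⁻¹² M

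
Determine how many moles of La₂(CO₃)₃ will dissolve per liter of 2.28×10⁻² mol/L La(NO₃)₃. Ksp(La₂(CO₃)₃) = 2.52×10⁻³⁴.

La₂(CO₃)₃(s) ⇌ 2 La³⁺(aq) + 3 CO₃²⁻(aq)
La³⁺ is already present at 2.28×10⁻² mol/L. If s mol/L of La₂(CO₃)₃ dissolves, [CO₃²⁻] = 3s while [La³⁺] ≈ 2.28×10⁻² mol/L.
Ksp = [La³⁺]^2[CO₃²⁻]^3 = (2.28×10⁻²)^2(3s)^3
(3s)^3 = 2.52×10⁻³⁴ / (2.28×10⁻²)^2 = 4.85×10⁻³¹
s = 2.62×10⁻¹¹ mol/L

2.62×10⁻¹¹ M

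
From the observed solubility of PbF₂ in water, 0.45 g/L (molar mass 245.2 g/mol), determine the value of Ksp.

Molar solubility s = (0.45 g/L) / (245.2 g/mol) = 1.835×10⁻³ mol/L
PbF₂(s) ⇌ Pb²⁺(aq) + 2 F⁻(aq)
With molar solubility s: [Pb²⁺] = s, [F⁻] = 2s.
Ksp = [Pb²⁺][F⁻]^2 = s · (2s)^2 = 4s^3
Ksp = 4 × (1.835×10⁻³)^3 = 2.5×10⁻⁸

Ksp = 2.5×10⁻⁸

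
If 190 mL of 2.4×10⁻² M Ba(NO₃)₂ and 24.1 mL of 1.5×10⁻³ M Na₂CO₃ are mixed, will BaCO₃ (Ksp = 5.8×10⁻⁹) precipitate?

Yes

After mixing, V = 190 mL + 24.1 mL = 214.1 mL.
[Ba²⁺] = (2.4×10⁻²)(190)/214.1 = 2.1×10⁻² M
[CO₃²⁻] = (1.5×10⁻³)(24.1)/214.1 = 1.7×10⁻⁴ M
Q = [Ba²⁺][CO₃²⁻] = 3.6×10⁻⁶
Because Q > Ksp (3.6×10⁻⁶ vs 5.8×10⁻⁹), a precipitate of BaCO₃ forms.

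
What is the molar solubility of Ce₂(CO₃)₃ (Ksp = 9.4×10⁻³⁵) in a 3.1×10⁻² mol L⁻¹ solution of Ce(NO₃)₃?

1.5×10⁻¹¹ M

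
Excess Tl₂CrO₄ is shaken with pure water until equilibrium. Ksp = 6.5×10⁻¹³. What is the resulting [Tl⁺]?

Tl₂CrO₄(s) ⇌ 2 Tl⁺(aq) + CrO₄²⁻(aq)
Let s be the molar solubility. Then [Tl⁺] = 2s and [CrO₄²⁻] = s.
Ksp = [Tl⁺]^2[CrO₄²⁻] = (2s)^2 · s = 4s^3 = 6.5×10⁻¹³
s = 5.5×10⁻⁵ M
[Tl⁺] = 2s = 1.1×10⁻⁴ M

1.1×10⁻⁴ M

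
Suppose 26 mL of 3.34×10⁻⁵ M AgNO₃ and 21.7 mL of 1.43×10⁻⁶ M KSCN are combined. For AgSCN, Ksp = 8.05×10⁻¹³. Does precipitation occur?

Yes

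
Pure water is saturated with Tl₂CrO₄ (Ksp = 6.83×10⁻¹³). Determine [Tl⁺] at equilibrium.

Tl₂CrO₄(s) ⇌ 2 Tl⁺(aq) + CrO₄²⁻(aq)
Call the molar solubility s, so that [Tl⁺] = 2s and [CrO₄²⁻] = s.
Ksp = [Tl⁺]^2[CrO₄²⁻] = (2s)^2 · s = 4s^3 = 6.83×10⁻¹³
s = 5.55×10⁻⁵ mol L⁻¹
[Tl⁺] = 2s = 1.11×10⁻⁴ mol L⁻¹

1.11×10⁻⁴ M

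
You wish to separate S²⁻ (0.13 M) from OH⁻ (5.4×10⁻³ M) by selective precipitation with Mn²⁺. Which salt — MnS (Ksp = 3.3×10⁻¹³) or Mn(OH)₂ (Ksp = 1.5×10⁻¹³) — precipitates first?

A salt starts to precipitate once the ion product Q reaches its Ksp.
For MnS: [Mn²⁺] = (Ksp/[S²⁻]) = 2.5×10⁻¹² M
For Mn(OH)₂: [Mn²⁺] = (Ksp/[OH⁻]^2) = 5.1×10⁻⁹ M
MnS requires the lower [Mn²⁺], so it precipitates first.

MnS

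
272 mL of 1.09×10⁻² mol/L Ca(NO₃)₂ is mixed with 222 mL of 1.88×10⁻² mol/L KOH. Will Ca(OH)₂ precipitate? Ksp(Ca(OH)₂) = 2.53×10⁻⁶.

No

After mixing, V = 272 mL + 222 mL = 494 mL.
[Ca²⁺] = (1.09×10⁻²)(272)/494 = 6.00×10⁻³ mol/L
[OH⁻] = (1.88×10⁻²)(222)/494 = 8.45×10⁻³ mol/L
Q = [Ca²⁺][OH⁻]^2 = 4.28×10⁻⁷
Q < Ksp (4.28×10⁻⁷ vs 2.53×10⁻⁶); the solution remains unsaturated and no precipitate forms.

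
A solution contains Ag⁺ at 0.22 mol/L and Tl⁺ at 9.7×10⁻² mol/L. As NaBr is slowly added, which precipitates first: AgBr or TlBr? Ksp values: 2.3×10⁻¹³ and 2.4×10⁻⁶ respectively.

AgBr

Each salt precipitates once Q = Ksp for that salt.
For AgBr: [Br⁻] = (Ksp/[Ag⁺]) = 1.0×10⁻¹² mol/L
For TlBr: [Br⁻] = (Ksp/[Tl⁺]) = 2.5×10⁻⁵ mol/L
Since AgBr needs less Br⁻ to reach saturation, it precipitates first.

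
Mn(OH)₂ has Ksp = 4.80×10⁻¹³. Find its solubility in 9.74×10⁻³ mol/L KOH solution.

5.06×10⁻⁹ M

Mn(OH)₂(s) ⇌ Mn²⁺(aq) + 2 OH⁻(aq)
Let s be the solubility of Mn(OH)₂ here. The common ion gives [OH⁻] ≈ 9.74×10⁻³ mol/L, and [Mn²⁺] = s.
Ksp = [Mn²⁺][OH⁻]^2 = s(9.74×10⁻³)^2
s = 4.80×10⁻¹³ / (9.74×10⁻³)^2 = 5.06×10⁻⁹
s = 5.06×10⁻⁹ mol/L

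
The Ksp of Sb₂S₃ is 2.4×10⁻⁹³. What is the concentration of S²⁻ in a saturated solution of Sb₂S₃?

3.5×10⁻¹⁹ M

Sb₂S₃(s) ⇌ 2 Sb³⁺(aq) + 3 S²⁻(aq)
With molar solubility s: [Sb³⁺] = 2s, [S²⁻] = 3s.
Ksp = [Sb³⁺]^2[S²⁻]^3 = (2s)^2 · (3s)^3 = 108s^5 = 2.4×10⁻⁹³
s = 1.2×10⁻¹⁹ mol/L
[S²⁻] = 3s = 3.5×10⁻¹⁹ mol/L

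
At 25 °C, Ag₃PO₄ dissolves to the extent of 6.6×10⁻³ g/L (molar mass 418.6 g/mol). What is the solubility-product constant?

s = (6.6×10⁻³ g L⁻¹)/(418.6 g mol⁻¹) = 1.577×10⁻⁵ M
Ag₃PO₄(s) ⇌ 3 Ag⁺(aq) + PO₄³⁻(aq)
If s mol/L of Ag₃PO₄ dissolves, [Ag⁺] = 3s and [PO₄³⁻] = s.
Ksp = [Ag⁺]^3[PO₄³⁻] = (3s)^3 · s = 27s^4
Ksp = 27 × (1.577×10⁻⁵)^4 = 1.7×10⁻¹⁸

Ksp = 1.7×10⁻¹⁸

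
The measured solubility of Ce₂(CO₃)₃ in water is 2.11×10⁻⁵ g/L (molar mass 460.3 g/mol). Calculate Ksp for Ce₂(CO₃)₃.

Convert to molarity: s = 2.11×10⁻⁵ / 460.3 = 4.5840×10⁻⁸ mol/L
Ce₂(CO₃)₃(s) ⇌ 2 Ce³⁺(aq) + 3 CO₃²⁻(aq)
For each mole of Ce₂(CO₃)₃ that dissolves per liter, [Ce³⁺] = 2s and [CO₃²⁻] = 3s; let s denote this solubility.
Ksp = [Ce³⁺]^2[CO₃²⁻]^3 = (2s)^2 · (3s)^3 = 108s^5
Ksp = 108 × (4.5840×10⁻⁸)^5 = 2.19×10⁻³⁵

Ksp = 2.19×10⁻³⁵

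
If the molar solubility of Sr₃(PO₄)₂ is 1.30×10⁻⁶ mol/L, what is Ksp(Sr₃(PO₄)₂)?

Sr₃(PO₄)₂(s) ⇌ 3 Sr²⁺(aq) + 2 PO₄³⁻(aq)
With molar solubility s: [Sr²⁺] = 3s, [PO₄³⁻] = 2s.
Ksp = [Sr²⁺]^3[PO₄³⁻]^2 = (3s)^3 · (2s)^2 = 108s^5
Ksp = 108 × (1.30×10⁻⁶)^5 = 4.01×10⁻²⁸

Ksp = 4.01×10⁻²⁸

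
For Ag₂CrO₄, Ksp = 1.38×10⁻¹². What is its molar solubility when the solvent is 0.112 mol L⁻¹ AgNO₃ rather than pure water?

1.10×10⁻¹⁰ M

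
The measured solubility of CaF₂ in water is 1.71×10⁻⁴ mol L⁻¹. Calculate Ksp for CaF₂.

CaF₂(s) ⇌ Ca²⁺(aq) + 2 F⁻(aq)
For each mole of CaF₂ that dissolves per liter, [Ca²⁺] = s and [F⁻] = 2s; let s denote this solubility.
Ksp = [Ca²⁺][F⁻]^2 = s · (2s)^2 = 4s^3
Ksp = 4 × (1.71×10⁻⁴)^3 = 2.00×10⁻¹¹

Ksp = 2.00×10⁻¹¹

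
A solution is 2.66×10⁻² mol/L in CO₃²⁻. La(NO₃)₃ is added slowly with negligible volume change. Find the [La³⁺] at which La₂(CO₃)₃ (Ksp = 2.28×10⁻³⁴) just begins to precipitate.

Precipitation of each salt begins when its ion product equals Ksp.
La₂(CO₃)₃(s) ⇌ 2 La³⁺(aq) + 3 CO₃²⁻(aq)
Ksp = [La³⁺]^2[CO₃²⁻]^3 = [La³⁺]^2(2.66×10⁻²)^3
[La³⁺]^2 = 2.28×10⁻³⁴ / (2.66×10⁻²)^3 = 1.21×10⁻²⁹
[La³⁺] = 3.48×10⁻¹⁵ mol/L

3.48×10⁻¹⁵ M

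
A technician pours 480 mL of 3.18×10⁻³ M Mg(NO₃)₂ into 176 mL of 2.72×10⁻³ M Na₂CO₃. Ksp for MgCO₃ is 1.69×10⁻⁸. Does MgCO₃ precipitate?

After mixing, V = 480 mL + 176 mL = 656 mL.
[Mg²⁺] = (3.18×10⁻³)(480)/656 = 2.33×10⁻³ M
[CO₃²⁻] = (2.72×10⁻³)(176)/656 = 7.30×10⁻⁴ M
Q = [Mg²⁺][CO₃²⁻] = 1.70×10⁻⁶
Q = 1.70×10⁻⁶ > Ksp = 1.69×10⁻⁸, so the solution is supersaturated and MgCO₃ precipitates.

Yes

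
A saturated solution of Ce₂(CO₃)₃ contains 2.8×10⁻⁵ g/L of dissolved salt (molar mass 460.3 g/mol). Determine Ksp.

Molar solubility s = (2.8×10⁻⁵ g/L) / (460.3 g/mol) = 6.083×10⁻⁸ mol/L
Ce₂(CO₃)₃(s) ⇌ 2 Ce³⁺(aq) + 3 CO₃²⁻(aq)
Call the molar solubility s, so that [Ce³⁺] = 2s and [CO₃²⁻] = 3s.
Ksp = [Ce³⁺]^2[CO₃²⁻]^3 = (2s)^2 · (3s)^3 = 108s^5
Ksp = 108 × (6.083×10⁻⁸)^5 = 9.0×10⁻³⁵

Ksp = 9.0×10⁻³⁵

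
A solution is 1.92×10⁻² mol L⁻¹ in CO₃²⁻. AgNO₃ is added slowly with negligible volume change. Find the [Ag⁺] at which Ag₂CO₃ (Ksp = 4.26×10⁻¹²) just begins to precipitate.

1.49×10⁻⁵ M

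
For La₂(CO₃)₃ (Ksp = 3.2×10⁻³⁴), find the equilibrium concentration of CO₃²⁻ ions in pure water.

La₂(CO₃)₃(s) ⇌ 2 La³⁺(aq) + 3 CO₃²⁻(aq)
If s mol/L of La₂(CO₃)₃ dissolves, [La³⁺] = 2s and [CO₃²⁻] = 3s.
Ksp = [La³⁺]^2[CO₃²⁻]^3 = (2s)^2 · (3s)^3 = 108s^5 = 3.2×10⁻³⁴
s = 7.8×10⁻⁸ mol/L
[CO₃²⁻] = 3s = 2.4×10⁻⁷ mol/L

2.4×10⁻⁷ M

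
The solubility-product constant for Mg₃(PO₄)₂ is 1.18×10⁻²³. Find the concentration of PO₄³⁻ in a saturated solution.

2.04×10⁻⁵ M

Mg₃(PO₄)₂(s) ⇌ 3 Mg²⁺(aq) + 2 PO₄³⁻(aq)
With molar solubility s: [Mg²⁺] = 3s, [PO₄³⁻] = 2s.
Ksp = [Mg²⁺]^3[PO₄³⁻]^2 = (3s)^3 · (2s)^2 = 108s^5 = 1.18×10⁻²³
s = 1.02×10⁻⁵ M
[PO₄³⁻] = 2s = 2.04×10⁻⁵ M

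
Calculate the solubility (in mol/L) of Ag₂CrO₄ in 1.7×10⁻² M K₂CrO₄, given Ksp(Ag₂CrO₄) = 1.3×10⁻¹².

Ag₂CrO₄(s) ⇌ 2 Ag⁺(aq) + CrO₄²⁻(aq)
The solution already contains CrO₄²⁻ at 1.7×10⁻² M. Let s be the molar solubility of Ag₂CrO₄.
[CrO₄²⁻] ≈ 1.7×10⁻² M (common ion dominates); [Ag⁺] = 2s.
Ksp = [Ag⁺]^2[CrO₄²⁻] = (2s)^2(1.7×10⁻²)
(2s)^2 = 1.3×10⁻¹² / (1.7×10⁻²) = 7.6×10⁻¹¹
s = 4.4×10⁻⁶ M

4.4×10⁻⁶ M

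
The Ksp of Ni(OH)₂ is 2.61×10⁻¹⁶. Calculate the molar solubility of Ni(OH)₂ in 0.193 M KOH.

7.01×10⁻¹⁵ M

Ni(OH)₂(s) ⇌ Ni²⁺(aq) + 2 OH⁻(aq)
OH⁻ is already present at 0.193 M. If s mol/L of Ni(OH)₂ dissolves, [Ni²⁺] = s while [OH⁻] ≈ 0.193 M.
Ksp = [Ni²⁺][OH⁻]^2 = s(0.193)^2
s = 2.61×10⁻¹⁶ / (0.193)^2 = 7.01×10⁻¹⁵
s = 7.01×10⁻¹⁵ M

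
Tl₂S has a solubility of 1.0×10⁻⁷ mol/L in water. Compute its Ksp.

Tl₂S(s) ⇌ 2 Tl⁺(aq) + S²⁻(aq)
Call the molar solubility s, so that [Tl⁺] = 2s and [S²⁻] = s.
Ksp = [Tl⁺]^2[S²⁻] = (2s)^2 · s = 4s^3
Ksp = 4 × (1.0×10⁻⁷)^3 = 4.0×10⁻²¹

Ksp = 4.0×10⁻²¹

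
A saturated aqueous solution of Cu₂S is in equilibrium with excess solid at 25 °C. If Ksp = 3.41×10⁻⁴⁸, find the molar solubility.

Cu₂S(s) ⇌ 2 Cu⁺(aq) + S²⁻(aq)
For each mole of Cu₂S that dissolves per liter, [Cu⁺] = 2s and [S²⁻] = s; let s denote this solubility.
Ksp = [Cu⁺]^2[S²⁻] = (2s)^2 · s = 4s^3
4s^3 = 3.41×10⁻⁴⁸  ⇒  s^3 = 8.53×10⁻⁴⁹
s = 9.48×10⁻¹⁷ mol L⁻¹

9.48×10⁻¹⁷ M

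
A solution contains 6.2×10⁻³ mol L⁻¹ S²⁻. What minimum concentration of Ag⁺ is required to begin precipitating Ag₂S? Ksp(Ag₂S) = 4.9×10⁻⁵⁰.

Each salt precipitates once Q = Ksp for that salt.
Ag₂S(s) ⇌ 2 Ag⁺(aq) + S²⁻(aq)
Ksp = [Ag⁺]^2[S²⁻] = [Ag⁺]^2(6.2×10⁻³)
[Ag⁺]^2 = 4.9×10⁻⁵⁰ / (6.2×10⁻³) = 7.9×10⁻⁴⁸
[Ag⁺] = 2.8×10⁻²⁴ mol L⁻¹

2.8×10⁻²⁴ M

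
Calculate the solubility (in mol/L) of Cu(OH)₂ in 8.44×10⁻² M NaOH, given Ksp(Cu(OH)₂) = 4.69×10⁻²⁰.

Cu(OH)₂(s) ⇌ Cu²⁺(aq) + 2 OH⁻(aq)
OH⁻ is already present at 8.44×10⁻² M. If s mol/L of Cu(OH)₂ dissolves, [Cu²⁺] = s while [OH⁻] ≈ 8.44×10⁻² M.
Ksp = [Cu²⁺][OH⁻]^2 = s(8.44×10⁻²)^2
s = 4.69×10⁻²⁰ / (8.44×10⁻²)^2 = 6.58×10⁻¹⁸
s = 6.58×10⁻¹⁸ M

6.58×10⁻¹⁸ M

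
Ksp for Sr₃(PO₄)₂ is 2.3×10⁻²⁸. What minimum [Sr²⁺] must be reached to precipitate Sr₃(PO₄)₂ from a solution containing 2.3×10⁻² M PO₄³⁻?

7.6×10⁻⁹ M

The threshold for precipitation is Q = Ksp.
Sr₃(PO₄)₂(s) ⇌ 3 Sr²⁺(aq) + 2 PO₄³⁻(aq)
Ksp = [Sr²⁺]^3[PO₄³⁻]^2 = [Sr²⁺]^3(2.3×10⁻²)^2
[Sr²⁺]^3 = 2.3×10⁻²⁸ / (2.3×10⁻²)^2 = 4.3×10⁻²⁵
[Sr²⁺] = 7.6×10⁻⁹ M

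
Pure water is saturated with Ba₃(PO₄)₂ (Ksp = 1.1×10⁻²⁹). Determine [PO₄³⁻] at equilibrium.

1.3×10⁻⁶ M

Ba₃(PO₄)₂(s) ⇌ 3 Ba²⁺(aq) + 2 PO₄³⁻(aq)
Let s be the molar solubility. Then [Ba²⁺] = 3s and [PO₄³⁻] = 2s.
Ksp = [Ba²⁺]^3[PO₄³⁻]^2 = (3s)^3 · (2s)^2 = 108s^5 = 1.1×10⁻²⁹
s = 6.3×10⁻⁷ mol L⁻¹
[PO₄³⁻] = 2s = 1.3×10⁻⁶ mol L⁻¹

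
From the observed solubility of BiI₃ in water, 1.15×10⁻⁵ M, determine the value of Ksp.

BiI₃(s) ⇌ Bi³⁺(aq) + 3 I⁻(aq)
With molar solubility s: [Bi³⁺] = s, [I⁻] = 3s.
Ksp = [Bi³⁺][I⁻]^3 = s · (3s)^3 = 27s^4
Ksp = 27 × (1.15×10⁻⁵)^4 = 4.72×10⁻¹⁹

Ksp = 4.72×10⁻¹⁹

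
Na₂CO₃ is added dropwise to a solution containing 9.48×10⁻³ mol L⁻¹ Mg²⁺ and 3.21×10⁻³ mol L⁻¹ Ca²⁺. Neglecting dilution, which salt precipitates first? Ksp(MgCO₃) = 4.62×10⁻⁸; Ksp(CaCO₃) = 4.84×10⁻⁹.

A salt starts to precipitate once the ion product Q reaches its Ksp.
For MgCO₃: [CO₃²⁻] = (Ksp/[Mg²⁺]) = 4.87×10⁻⁶ mol L⁻¹
For CaCO₃: [CO₃²⁻] = (Ksp/[Ca²⁺]) = 1.51×10⁻⁶ mol L⁻¹
Since CaCO₃ needs less CO₃²⁻ to reach saturation, it precipitates first.

CaCO₃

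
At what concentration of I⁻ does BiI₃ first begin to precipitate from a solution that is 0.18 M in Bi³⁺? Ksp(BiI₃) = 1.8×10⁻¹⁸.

2.2×10⁻⁶ M

Precipitation begins when Q = Ksp.
BiI₃(s) ⇌ Bi³⁺(aq) + 3 I⁻(aq)
Ksp = [Bi³⁺][I⁻]^3 = [I⁻]^3(0.18)
[I⁻]^3 = 1.8×10⁻¹⁸ / (0.18) = 1.0×10⁻¹⁷
[I⁻] = 2.2×10⁻⁶ M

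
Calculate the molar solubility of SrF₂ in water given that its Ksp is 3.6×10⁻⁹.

9.7×10⁻⁴ M

SrF₂(s) ⇌ Sr²⁺(aq) + 2 F⁻(aq)
With molar solubility s: [Sr²⁺] = s, [F⁻] = 2s.
Ksp = [Sr²⁺][F⁻]^2 = s · (2s)^2 = 4s^3
4s^3 = 3.6×10⁻⁹  ⇒  s^3 = 9.0×10⁻¹⁰
s = (9.0×10⁻¹⁰)^(1/3) = 9.7×10⁻⁴ M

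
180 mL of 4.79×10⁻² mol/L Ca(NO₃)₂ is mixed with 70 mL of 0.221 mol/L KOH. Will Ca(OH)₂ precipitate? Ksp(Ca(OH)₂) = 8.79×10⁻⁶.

After mixing, V = 180 mL + 70 mL = 250 mL.
[Ca²⁺] = (4.79×10⁻²)(180)/250 = 3.45×10⁻² mol/L
[OH⁻] = (0.221)(70)/250 = 6.19×10⁻² mol/L
Q = [Ca²⁺][OH⁻]^2 = 1.32×10⁻⁴
Q = 1.32×10⁻⁴ > Ksp = 8.79×10⁻⁶, so the solution is supersaturated and Ca(OH)₂ precipitates.

Yes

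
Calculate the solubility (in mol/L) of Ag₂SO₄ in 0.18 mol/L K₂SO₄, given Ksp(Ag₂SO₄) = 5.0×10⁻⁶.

2.6×10⁻³ M

Ag₂SO₄(s) ⇌ 2 Ag⁺(aq) + SO₄²⁻(aq)
SO₄²⁻ is already present at 0.18 mol/L. If s mol/L of Ag₂SO₄ dissolves, [Ag⁺] = 2s while [SO₄²⁻] ≈ 0.18 mol/L.
Ksp = [Ag⁺]^2[SO₄²⁻] = (2s)^2(0.18)
(2s)^2 = 5.0×10⁻⁶ / (0.18) = 2.8×10⁻⁵
s = 2.6×10⁻³ mol/L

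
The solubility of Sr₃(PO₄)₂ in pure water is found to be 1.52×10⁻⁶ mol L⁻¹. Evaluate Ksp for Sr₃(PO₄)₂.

Ksp = 8.76×10⁻²⁸

Sr₃(PO₄)₂(s) ⇌ 3 Sr²⁺(aq) + 2 PO₄³⁻(aq)
For each mole of Sr₃(PO₄)₂ that dissolves per liter, [Sr²⁺] = 3s and [PO₄³⁻] = 2s; let s denote this solubility.
Ksp = [Sr²⁺]^3[PO₄³⁻]^2 = (3s)^3 · (2s)^2 = 108s^5
Ksp = 108 × (1.52×10⁻⁶)^5 = 8.76×10⁻²⁸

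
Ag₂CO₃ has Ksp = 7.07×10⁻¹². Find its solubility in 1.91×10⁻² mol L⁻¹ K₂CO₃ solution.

9.62×10⁻⁶ M

Ag₂CO₃(s) ⇌ 2 Ag⁺(aq) + CO₃²⁻(aq)
Let s be the solubility of Ag₂CO₃ here. The common ion gives [CO₃²⁻] ≈ 1.91×10⁻² mol L⁻¹, and [Ag⁺] = 2s.
Ksp = [Ag⁺]^2[CO₃²⁻] = (2s)^2(1.91×10⁻²)
(2s)^2 = 7.07×10⁻¹² / (1.91×10⁻²) = 3.70×10⁻¹⁰
s = 9.62×10⁻⁶ mol L⁻¹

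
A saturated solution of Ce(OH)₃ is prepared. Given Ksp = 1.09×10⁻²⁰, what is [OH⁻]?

Ce(OH)₃(s) ⇌ Ce³⁺(aq) + 3 OH⁻(aq)
For each mole of Ce(OH)₃ that dissolves per liter, [Ce³⁺] = s and [OH⁻] = 3s; let s denote this solubility.
Ksp = [Ce³⁺][OH⁻]^3 = s · (3s)^3 = 27s^4 = 1.09×10⁻²⁰
s = 4.48×10⁻⁶ M
[OH⁻] = 3s = 1.34×10⁻⁵ M

1.34×10⁻⁵ M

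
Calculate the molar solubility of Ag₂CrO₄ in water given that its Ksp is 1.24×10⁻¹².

Ag₂CrO₄(s) ⇌ 2 Ag⁺(aq) + CrO₄²⁻(aq)
For each mole of Ag₂CrO₄ that dissolves per liter, [Ag⁺] = 2s and [CrO₄²⁻] = s; let s denote this solubility.
Ksp = [Ag⁺]^2[CrO₄²⁻] = (2s)^2 · s = 4s^3
4s^3 = 1.24×10⁻¹²  ⇒  s^3 = 3.10×10⁻¹³
s = (3.10×10⁻¹³)^(1/3) = 6.77×10⁻⁵ mol/L

6.77×10⁻⁵ M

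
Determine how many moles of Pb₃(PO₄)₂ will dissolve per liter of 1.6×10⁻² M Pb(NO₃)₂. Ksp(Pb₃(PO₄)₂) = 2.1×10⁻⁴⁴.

3.6×10⁻²⁰ M

Pb₃(PO₄)₂(s) ⇌ 3 Pb²⁺(aq) + 2 PO₄³⁻(aq)
Let s be the solubility of Pb₃(PO₄)₂ here. The common ion gives [Pb²⁺] ≈ 1.6×10⁻² M, and [PO₄³⁻] = 2s.
Ksp = [Pb²⁺]^3[PO₄³⁻]^2 = (1.6×10⁻²)^3(2s)^2
(2s)^2 = 2.1×10⁻⁴⁴ / (1.6×10⁻²)^3 = 5.1×10⁻³⁹
s = 3.6×10⁻²⁰ M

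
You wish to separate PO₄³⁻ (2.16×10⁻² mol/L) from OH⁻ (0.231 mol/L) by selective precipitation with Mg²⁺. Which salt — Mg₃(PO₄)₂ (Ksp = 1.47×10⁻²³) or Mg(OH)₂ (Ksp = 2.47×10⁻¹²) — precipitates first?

The threshold for precipitation is Q = Ksp.
For Mg₃(PO₄)₂: [Mg²⁺] = (Ksp/[PO₄³⁻]^2)^(1/3) = 3.16×10⁻⁷ mol/L
For Mg(OH)₂: [Mg²⁺] = (Ksp/[OH⁻]^2) = 4.63×10⁻¹¹ mol/L
Since Mg(OH)₂ needs less Mg²⁺ to reach saturation, it precipitates first.

Mg(OH)₂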